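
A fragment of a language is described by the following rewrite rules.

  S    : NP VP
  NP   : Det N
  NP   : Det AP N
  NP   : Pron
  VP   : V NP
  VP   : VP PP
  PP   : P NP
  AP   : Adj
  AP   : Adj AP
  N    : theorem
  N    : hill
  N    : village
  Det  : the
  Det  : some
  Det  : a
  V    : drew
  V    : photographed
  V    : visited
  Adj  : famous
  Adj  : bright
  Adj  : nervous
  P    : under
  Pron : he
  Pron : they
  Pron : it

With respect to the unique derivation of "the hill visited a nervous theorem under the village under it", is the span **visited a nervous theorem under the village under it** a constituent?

[S [NP [Det the] [N hill]] [VP [VP [VP [V visited] [NP [Det a] [AP [Adj nervous]] [N theorem]]] [PP [P under] [NP [Det the] [N village]]]] [PP [P under] [NP [Pron it]]]]]
The words 'visited a nervous theorem under the village under it' are exhaustively dominated by a single VP node (built by VP → VP PP), so they form a constituent.

Yes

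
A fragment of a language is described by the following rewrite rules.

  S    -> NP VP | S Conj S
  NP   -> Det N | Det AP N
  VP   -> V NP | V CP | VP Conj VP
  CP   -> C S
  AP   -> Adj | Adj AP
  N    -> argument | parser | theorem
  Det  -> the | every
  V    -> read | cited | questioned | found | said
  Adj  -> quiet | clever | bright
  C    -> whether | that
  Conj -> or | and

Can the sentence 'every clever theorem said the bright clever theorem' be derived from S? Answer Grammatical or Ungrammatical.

S
  NP
    Det: every
    AP
      Adj: clever
    N: theorem
  VP
    V: said
    NP
      Det: the
      AP
        Adj: bright
        AP
          Adj: clever
      N: theorem
Every word is introduced by a lexical rule and the phrasal rules combine the resulting categories into a single S.

Grammatical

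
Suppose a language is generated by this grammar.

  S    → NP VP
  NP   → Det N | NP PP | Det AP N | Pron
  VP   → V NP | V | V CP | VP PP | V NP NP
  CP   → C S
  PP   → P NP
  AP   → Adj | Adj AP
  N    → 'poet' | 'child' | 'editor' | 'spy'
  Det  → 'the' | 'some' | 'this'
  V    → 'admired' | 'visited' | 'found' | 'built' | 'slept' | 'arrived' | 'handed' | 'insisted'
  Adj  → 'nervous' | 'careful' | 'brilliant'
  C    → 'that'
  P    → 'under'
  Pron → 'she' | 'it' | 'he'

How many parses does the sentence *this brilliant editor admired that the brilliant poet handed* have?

[S [NP [Det this] [AP [Adj brilliant]] [N editor]] [VP [V admired] [CP [C that] [S [NP [Det the] [AP [Adj brilliant]] [N poet]] [VP [V handed]]]]]]
No rule offers an alternative attachment or grouping for any span, so this is the only derivation.

1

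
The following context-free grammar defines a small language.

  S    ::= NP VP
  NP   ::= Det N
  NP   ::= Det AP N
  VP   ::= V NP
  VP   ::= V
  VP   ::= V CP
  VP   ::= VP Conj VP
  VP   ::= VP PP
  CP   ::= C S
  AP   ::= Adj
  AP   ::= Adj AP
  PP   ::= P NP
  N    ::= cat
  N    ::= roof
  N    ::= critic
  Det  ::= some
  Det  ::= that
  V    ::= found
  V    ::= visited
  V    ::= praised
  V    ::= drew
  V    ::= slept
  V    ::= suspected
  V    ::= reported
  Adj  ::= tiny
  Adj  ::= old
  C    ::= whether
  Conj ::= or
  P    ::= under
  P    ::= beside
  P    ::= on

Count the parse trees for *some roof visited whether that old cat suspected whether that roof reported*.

[S [NP [Det some] [N roof]] [VP [V visited] [CP [C whether] [S [NP [Det that] [AP [Adj old]] [N cat]] [VP [V suspected] [CP [C whether] [S [NP [Det that] [N roof]] [VP [V reported]]]]]]]]]
No rule offers an alternative attachment or grouping for any span, so this is the only derivation.

1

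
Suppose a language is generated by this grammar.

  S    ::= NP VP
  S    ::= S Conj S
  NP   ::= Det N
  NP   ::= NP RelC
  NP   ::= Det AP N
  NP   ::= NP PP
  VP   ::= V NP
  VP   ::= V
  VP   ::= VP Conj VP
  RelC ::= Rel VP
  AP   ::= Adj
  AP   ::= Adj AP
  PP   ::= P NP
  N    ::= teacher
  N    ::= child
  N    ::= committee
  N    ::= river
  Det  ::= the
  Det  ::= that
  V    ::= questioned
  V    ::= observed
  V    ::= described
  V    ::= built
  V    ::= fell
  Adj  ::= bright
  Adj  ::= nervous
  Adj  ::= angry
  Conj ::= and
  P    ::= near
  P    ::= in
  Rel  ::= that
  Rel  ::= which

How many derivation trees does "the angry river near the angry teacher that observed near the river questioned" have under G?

Two of the 3 distinct bracketings:
[S [NP [NP [Det the] [AP [Adj angry]] [N river]] [PP [P near] [NP [NP [NP [Det the] [AP [Adj angry]] [N teacher]] [RelC [Rel that] [VP [V observed]]]] [PP [P near] [NP [Det the] [N river]]]]]] [VP [V questioned]]]
[S [NP [NP [NP [NP [Det the] [AP [Adj angry]] [N river]] [PP [P near] [NP [Det the] [AP [Adj angry]] [N teacher]]]] [RelC [Rel that] [VP [V observed]]]] [PP [P near] [NP [Det the] [N river]]]] [VP [V questioned]]]
The trees differ in how a recursive rule is bracketed over the same span.

3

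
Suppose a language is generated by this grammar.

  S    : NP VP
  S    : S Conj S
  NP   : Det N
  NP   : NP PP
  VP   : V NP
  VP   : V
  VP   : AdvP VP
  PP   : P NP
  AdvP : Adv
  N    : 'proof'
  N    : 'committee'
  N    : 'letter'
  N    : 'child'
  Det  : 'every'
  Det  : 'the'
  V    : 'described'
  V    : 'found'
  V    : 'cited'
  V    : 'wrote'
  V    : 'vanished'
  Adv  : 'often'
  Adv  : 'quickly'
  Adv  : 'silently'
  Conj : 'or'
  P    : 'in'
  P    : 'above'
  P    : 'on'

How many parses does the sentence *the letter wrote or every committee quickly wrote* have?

[S [S [NP [Det the] [N letter]] [VP [V wrote]]] [Conj or] [S [NP [Det every] [N committee]] [VP [AdvP [Adv quickly]] [VP [V wrote]]]]]
No rule offers an alternative attachment or grouping for any span, so this is the only derivation.

1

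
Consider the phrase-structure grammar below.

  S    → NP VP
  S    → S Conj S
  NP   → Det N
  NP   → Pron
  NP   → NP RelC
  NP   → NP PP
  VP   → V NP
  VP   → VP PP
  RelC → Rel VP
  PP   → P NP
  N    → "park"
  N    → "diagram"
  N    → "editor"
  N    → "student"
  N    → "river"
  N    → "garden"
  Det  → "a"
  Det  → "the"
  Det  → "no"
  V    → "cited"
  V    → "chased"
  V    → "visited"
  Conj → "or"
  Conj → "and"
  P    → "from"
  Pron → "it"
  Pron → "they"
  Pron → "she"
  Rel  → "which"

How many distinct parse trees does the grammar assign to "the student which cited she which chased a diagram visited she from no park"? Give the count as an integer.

4

Two of the 4 distinct bracketings:
[S [NP [NP [Det the] [N student]] [RelC [Rel which] [VP [V cited] [NP [NP [Pron she]] [RelC [Rel which] [VP [V chased] [NP [Det a] [N diagram]]]]]]]] [VP [V visited] [NP [NP [Pron she]] [PP [P from] [NP [Det no] [N park]]]]]]
[S [NP [NP [Det the] [N student]] [RelC [Rel which] [VP [V cited] [NP [NP [Pron she]] [RelC [Rel which] [VP [V chased] [NP [Det a] [N diagram]]]]]]]] [VP [VP [V visited] [NP [Pron she]]] [PP [P from] [NP [Det no] [N park]]]]]
The difference turns on whether NP → NP PP is used at the relevant span, versus an alternative expansion of NP.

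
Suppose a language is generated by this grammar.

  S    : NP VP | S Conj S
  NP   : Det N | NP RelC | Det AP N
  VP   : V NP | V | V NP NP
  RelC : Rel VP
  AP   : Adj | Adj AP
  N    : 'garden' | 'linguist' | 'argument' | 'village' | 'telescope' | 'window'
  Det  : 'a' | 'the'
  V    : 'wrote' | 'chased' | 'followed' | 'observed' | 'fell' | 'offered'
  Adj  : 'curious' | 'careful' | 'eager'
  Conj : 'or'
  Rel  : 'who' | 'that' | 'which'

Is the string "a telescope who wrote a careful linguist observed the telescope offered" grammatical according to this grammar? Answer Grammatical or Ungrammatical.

For S → NP VP, every NP-prefix leaves a non-VP remainder: after 'a telescope' the remainder is not a VP; after 'a telescope who wrote' the remainder is not a VP; after 'a telescope who wrote a careful linguist' the remainder is not a VP. The alternative S rule S → S Conj S likewise has no satisfying split.

Ungrammatical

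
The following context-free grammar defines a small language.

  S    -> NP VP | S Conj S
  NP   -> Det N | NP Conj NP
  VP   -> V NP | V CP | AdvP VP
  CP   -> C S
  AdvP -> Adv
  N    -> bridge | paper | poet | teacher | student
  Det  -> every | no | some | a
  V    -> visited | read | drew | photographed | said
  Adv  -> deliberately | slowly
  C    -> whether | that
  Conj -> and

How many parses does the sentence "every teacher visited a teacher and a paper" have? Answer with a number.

[S [NP [Det every] [N teacher]] [VP [V visited] [NP [NP [Det a] [N teacher]] [Conj and] [NP [Det a] [N paper]]]]]
No rule offers an alternative attachment or grouping for any span, so this is the only derivation.

1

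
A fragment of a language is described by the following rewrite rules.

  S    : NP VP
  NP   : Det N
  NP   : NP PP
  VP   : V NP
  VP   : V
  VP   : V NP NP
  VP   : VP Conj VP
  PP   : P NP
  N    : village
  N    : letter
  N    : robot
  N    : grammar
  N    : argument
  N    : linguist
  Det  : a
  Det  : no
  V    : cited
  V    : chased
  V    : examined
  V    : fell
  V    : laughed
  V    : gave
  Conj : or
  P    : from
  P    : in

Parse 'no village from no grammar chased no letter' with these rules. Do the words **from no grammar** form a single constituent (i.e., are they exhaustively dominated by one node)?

Yes

[S [NP [NP [Det no] [N village]] [PP [P from] [NP [Det no] [N grammar]]]] [VP [V chased] [NP [Det no] [N letter]]]]
The words 'from no grammar' are exhaustively dominated by a single PP node (built by PP → P NP), so they form a constituent.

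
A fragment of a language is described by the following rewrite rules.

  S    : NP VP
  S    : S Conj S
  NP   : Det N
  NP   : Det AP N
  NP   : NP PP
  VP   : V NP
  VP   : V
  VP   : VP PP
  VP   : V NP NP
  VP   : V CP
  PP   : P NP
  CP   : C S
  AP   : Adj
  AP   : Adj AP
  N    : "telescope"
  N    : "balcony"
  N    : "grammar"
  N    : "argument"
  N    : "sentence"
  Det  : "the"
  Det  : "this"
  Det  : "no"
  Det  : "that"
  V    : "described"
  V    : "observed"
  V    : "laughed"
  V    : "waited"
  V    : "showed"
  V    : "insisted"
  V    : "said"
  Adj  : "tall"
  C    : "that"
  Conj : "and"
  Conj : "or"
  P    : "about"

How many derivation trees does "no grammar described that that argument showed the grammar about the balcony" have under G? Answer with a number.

3

Two of the 3 distinct bracketings:
[S [NP [Det no] [N grammar]] [VP [VP [V described] [CP [C that] [S [NP [Det that] [N argument]] [VP [V showed] [NP [Det the] [N grammar]]]]]] [PP [P about] [NP [Det the] [N balcony]]]]]
[S [NP [Det no] [N grammar]] [VP [V described] [CP [C that] [S [NP [Det that] [N argument]] [VP [V showed] [NP [NP [Det the] [N grammar]] [PP [P about] [NP [Det the] [N balcony]]]]]]]]]
The difference turns on whether NP → NP PP is used at the relevant span, versus an alternative expansion of NP.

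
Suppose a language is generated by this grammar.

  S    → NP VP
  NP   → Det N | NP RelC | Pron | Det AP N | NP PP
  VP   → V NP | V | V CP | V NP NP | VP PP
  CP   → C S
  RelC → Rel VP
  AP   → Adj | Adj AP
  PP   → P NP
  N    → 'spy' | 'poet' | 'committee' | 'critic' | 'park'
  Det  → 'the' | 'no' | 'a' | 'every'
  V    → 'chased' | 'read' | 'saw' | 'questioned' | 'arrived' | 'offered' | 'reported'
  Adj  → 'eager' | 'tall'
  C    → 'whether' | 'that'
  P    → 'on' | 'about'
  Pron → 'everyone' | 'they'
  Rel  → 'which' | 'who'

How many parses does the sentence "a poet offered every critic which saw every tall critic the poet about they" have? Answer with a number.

6

Two of the 6 distinct bracketings:
[S [NP [Det a] [N poet]] [VP [V offered] [NP [NP [Det every] [N critic]] [RelC [Rel which] [VP [V saw] [NP [Det every] [AP [Adj tall]] [N critic]] [NP [NP [Det the] [N poet]] [PP [P about] [NP [Pron they]]]]]]]]]
[S [NP [Det a] [N poet]] [VP [V offered] [NP [NP [Det every] [N critic]] [RelC [Rel which] [VP [VP [V saw] [NP [Det every] [AP [Adj tall]] [N critic]] [NP [Det the] [N poet]]] [PP [P about] [NP [Pron they]]]]]]]]
The difference turns on whether NP → NP PP is used at the relevant span, versus an alternative expansion of NP.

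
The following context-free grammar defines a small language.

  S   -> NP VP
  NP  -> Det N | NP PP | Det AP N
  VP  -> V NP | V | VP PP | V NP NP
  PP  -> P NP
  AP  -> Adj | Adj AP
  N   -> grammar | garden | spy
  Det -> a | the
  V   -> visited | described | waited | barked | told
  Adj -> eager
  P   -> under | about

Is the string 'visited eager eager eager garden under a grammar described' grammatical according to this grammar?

A V word can never sit immediately before an Adj word in any string this grammar generates, so the substring 'visited eager' rules out a derivation.

Ungrammatical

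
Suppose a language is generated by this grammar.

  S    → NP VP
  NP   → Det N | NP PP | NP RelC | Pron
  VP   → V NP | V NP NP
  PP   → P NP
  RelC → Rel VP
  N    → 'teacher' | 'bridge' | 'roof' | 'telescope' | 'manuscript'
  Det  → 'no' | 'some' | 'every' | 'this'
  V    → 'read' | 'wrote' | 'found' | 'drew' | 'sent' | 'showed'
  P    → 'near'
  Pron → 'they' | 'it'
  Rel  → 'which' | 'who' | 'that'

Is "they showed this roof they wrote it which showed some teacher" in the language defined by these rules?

For S → NP VP, the only prefix that parses as NP is 'they', but the remainder 'showed this roof they wrote it which showed some teacher' is not a VP under these rules.

Ungrammatical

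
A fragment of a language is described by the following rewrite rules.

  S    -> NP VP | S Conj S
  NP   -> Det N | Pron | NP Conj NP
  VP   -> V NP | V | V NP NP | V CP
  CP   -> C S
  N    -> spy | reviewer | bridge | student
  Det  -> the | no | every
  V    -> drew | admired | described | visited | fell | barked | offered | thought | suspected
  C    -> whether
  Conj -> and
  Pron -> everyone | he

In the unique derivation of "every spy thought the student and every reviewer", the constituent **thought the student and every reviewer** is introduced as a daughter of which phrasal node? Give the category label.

S

S
  NP
    Det: every
    N: spy
  VP
    V: thought
    NP
      NP
        Det: the
        N: student
      Conj: and
      NP
        Det: every
        N: reviewer
The span 'thought the student and every reviewer' is the VP node built by VP → V NP.
Its mother is the S built by S → NP VP.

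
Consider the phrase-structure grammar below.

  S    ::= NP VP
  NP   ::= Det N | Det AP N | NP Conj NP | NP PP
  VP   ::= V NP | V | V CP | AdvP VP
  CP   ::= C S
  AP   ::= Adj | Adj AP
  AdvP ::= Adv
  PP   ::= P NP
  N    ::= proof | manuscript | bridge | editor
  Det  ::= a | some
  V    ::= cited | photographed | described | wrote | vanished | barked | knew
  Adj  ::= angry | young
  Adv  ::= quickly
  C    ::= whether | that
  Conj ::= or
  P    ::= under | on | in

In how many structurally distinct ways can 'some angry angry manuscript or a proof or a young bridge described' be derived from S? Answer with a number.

2

The two bracketings:
[S [NP [NP [Det some] [AP [Adj angry] [AP [Adj angry]]] [N manuscript]] [Conj or] [NP [NP [Det a] [N proof]] [Conj or] [NP [Det a] [AP [Adj young]] [N bridge]]]] [VP [V described]]]
[S [NP [NP [NP [Det some] [AP [Adj angry] [AP [Adj angry]]] [N manuscript]] [Conj or] [NP [Det a] [N proof]]] [Conj or] [NP [Det a] [AP [Adj young]] [N bridge]]] [VP [V described]]]
The trees differ in how a recursive rule is bracketed over the same span.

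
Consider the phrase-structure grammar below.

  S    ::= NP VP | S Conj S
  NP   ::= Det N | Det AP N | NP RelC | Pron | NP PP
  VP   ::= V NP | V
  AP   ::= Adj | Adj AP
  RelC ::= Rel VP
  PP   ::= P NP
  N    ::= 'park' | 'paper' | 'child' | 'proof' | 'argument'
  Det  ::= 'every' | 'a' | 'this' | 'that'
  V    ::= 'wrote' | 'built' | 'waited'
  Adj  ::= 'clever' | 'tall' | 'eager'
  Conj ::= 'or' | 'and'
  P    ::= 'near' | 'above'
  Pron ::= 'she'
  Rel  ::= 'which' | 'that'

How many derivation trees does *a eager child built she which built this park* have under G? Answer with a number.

1

[S [NP [Det a] [AP [Adj eager]] [N child]] [VP [V built] [NP [NP [Pron she]] [RelC [Rel which] [VP [V built] [NP [Det this] [N park]]]]]]]
No rule offers an alternative attachment or grouping for any span, so this is the only derivation.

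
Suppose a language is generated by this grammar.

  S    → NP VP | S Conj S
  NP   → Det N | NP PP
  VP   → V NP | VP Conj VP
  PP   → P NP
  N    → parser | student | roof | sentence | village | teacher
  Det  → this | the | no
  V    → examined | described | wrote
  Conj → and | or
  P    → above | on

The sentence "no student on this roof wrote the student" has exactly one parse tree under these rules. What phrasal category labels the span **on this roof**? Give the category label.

PP

S
  NP
    NP
      Det: no
      N: student
    PP
      P: on
      NP
        Det: this
        N: roof
  VP
    V: wrote
    NP
      Det: the
      N: student
The span 'on this roof' is the PP node built by PP → P NP.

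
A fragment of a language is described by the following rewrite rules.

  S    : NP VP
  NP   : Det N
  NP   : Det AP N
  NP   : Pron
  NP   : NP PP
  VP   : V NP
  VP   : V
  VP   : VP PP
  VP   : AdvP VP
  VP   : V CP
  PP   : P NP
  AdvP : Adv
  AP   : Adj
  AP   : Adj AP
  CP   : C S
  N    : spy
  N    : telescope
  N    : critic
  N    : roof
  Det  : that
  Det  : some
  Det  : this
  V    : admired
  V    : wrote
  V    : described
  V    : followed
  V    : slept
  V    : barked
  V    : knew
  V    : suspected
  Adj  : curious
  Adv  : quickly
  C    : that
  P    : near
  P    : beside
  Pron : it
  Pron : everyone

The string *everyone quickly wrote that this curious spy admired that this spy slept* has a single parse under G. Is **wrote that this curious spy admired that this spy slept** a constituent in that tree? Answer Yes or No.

Yes

[S [NP [Pron everyone]] [VP [AdvP [Adv quickly]] [VP [V wrote] [CP [C that] [S [NP [Det this] [AP [Adj curious]] [N spy]] [VP [V admired] [CP [C that] [S [NP [Det this] [N spy]] [VP [V slept]]]]]]]]]]
The words 'wrote that this curious spy admired that this spy slept' are exhaustively dominated by a single VP node (built by VP → V CP), so they form a constituent.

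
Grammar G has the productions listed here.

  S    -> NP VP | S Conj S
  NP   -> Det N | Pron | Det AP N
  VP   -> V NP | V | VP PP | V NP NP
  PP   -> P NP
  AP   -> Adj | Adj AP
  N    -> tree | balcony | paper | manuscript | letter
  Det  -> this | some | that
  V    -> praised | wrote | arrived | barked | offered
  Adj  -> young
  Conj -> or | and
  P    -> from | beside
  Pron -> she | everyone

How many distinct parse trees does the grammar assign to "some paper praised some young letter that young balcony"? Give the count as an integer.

1

[S [NP [Det some] [N paper]] [VP [V praised] [NP [Det some] [AP [Adj young]] [N letter]] [NP [Det that] [AP [Adj young]] [N balcony]]]]
No rule offers an alternative attachment or grouping for any span, so this is the only derivation.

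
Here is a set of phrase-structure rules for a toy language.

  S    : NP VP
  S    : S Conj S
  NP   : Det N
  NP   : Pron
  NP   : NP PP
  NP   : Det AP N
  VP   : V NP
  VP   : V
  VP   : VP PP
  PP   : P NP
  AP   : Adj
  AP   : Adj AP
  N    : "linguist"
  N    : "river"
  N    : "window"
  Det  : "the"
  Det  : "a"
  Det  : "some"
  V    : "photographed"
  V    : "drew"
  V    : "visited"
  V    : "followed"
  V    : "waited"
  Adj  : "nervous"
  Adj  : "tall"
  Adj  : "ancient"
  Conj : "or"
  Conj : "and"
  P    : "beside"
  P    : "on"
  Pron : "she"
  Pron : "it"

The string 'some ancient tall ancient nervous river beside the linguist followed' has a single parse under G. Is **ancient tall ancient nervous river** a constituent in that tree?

No

[S [NP [NP [Det some] [AP [Adj ancient] [AP [Adj tall] [AP [Adj ancient] [AP [Adj nervous]]]]] [N river]] [PP [P beside] [NP [Det the] [N linguist]]]] [VP [V followed]]]
The smallest constituent containing 'ancient tall ancient nervous river' is the NP spanning 'some ancient tall ancient nervous river'; no single node in the tree dominates exactly the given words.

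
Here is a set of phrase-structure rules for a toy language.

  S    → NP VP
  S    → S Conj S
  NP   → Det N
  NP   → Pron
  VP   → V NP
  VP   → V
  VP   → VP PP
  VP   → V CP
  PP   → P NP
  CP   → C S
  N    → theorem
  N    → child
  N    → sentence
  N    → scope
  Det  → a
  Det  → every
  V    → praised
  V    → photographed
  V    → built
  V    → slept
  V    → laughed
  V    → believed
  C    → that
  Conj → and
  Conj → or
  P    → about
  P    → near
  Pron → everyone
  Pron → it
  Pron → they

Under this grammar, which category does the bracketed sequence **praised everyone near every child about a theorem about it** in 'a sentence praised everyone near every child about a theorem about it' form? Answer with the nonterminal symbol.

VP

S
  NP
    Det: a
    N: sentence
  VP
    VP
      VP
        VP
          V: praised
          NP
            Pron: everyone
        PP
          P: near
          NP
            Det: every
            N: child
      PP
        P: about
        NP
          Det: a
          N: theorem
    PP
      P: about
      NP
        Pron: it
The span 'praised everyone near every child about a theorem about it' is the VP node built by VP → VP PP.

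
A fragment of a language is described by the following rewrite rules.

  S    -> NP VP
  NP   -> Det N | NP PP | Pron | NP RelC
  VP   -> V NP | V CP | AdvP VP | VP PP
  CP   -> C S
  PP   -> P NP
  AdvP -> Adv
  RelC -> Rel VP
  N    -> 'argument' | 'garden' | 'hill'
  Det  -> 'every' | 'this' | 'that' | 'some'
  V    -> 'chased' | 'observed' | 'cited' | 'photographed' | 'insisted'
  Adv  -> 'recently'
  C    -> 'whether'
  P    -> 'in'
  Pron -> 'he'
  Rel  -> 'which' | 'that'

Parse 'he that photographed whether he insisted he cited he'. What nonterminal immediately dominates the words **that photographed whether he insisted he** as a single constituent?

RelC

S
  NP
    NP
      Pron: he
    RelC
      Rel: that
      VP
        V: photographed
        CP
          C: whether
          S
            NP
              Pron: he
            VP
              V: insisted
              NP
                Pron: he
  VP
    V: cited
    NP
      Pron: he
The span 'that photographed whether he insisted he' is the RelC node built by RelC → Rel VP.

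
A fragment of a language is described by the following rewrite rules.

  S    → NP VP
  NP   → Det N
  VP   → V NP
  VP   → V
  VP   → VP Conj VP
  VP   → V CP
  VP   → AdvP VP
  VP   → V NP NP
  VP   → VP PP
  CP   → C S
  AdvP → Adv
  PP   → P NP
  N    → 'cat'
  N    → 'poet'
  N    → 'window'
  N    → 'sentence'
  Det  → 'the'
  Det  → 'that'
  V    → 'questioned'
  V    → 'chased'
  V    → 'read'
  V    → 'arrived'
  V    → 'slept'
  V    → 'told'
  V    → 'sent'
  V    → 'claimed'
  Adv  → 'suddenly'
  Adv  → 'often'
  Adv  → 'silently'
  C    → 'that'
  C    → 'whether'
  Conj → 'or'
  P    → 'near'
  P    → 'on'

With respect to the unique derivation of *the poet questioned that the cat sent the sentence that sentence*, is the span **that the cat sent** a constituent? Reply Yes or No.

No

[S [NP [Det the] [N poet]] [VP [V questioned] [CP [C that] [S [NP [Det the] [N cat]] [VP [V sent] [NP [Det the] [N sentence]] [NP [Det that] [N sentence]]]]]]]
The smallest constituent containing 'that the cat sent' is the CP spanning 'that the cat sent the sentence that sentence'; no single node in the tree dominates exactly the given words.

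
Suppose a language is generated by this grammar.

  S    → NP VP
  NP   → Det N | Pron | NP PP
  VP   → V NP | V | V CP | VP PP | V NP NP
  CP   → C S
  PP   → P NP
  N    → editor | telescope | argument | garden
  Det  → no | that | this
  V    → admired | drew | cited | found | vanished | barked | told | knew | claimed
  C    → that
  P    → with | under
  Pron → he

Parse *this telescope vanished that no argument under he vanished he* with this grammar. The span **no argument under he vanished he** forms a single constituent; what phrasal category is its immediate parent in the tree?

S
  NP
    Det: this
    N: telescope
  VP
    V: vanished
    CP
      C: that
      S
        NP
          NP
            Det: no
            N: argument
          PP
            P: under
            NP
              Pron: he
        VP
          V: vanished
          NP
            Pron: he
The span 'no argument under he vanished he' is the S node built by S → NP VP.
Its mother is the CP built by CP → C S.

CP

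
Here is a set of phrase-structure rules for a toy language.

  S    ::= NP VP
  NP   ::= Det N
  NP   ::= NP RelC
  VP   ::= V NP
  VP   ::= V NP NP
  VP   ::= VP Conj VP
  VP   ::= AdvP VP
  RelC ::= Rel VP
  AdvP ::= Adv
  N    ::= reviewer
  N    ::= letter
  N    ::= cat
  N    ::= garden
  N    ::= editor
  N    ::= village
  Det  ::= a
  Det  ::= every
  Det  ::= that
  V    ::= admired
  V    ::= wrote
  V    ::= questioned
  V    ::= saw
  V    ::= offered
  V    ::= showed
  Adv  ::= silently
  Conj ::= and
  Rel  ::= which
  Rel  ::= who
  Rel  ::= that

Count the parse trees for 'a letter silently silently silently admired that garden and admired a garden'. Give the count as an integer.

Two of the 4 distinct bracketings:
[S [NP [Det a] [N letter]] [VP [VP [AdvP [Adv silently]] [VP [AdvP [Adv silently]] [VP [AdvP [Adv silently]] [VP [V admired] [NP [Det that] [N garden]]]]]] [Conj and] [VP [V admired] [NP [Det a] [N garden]]]]]
[S [NP [Det a] [N letter]] [VP [AdvP [Adv silently]] [VP [VP [AdvP [Adv silently]] [VP [AdvP [Adv silently]] [VP [V admired] [NP [Det that] [N garden]]]]] [Conj and] [VP [V admired] [NP [Det a] [N garden]]]]]]
The trees differ in how a recursive rule is bracketed over the same span.

4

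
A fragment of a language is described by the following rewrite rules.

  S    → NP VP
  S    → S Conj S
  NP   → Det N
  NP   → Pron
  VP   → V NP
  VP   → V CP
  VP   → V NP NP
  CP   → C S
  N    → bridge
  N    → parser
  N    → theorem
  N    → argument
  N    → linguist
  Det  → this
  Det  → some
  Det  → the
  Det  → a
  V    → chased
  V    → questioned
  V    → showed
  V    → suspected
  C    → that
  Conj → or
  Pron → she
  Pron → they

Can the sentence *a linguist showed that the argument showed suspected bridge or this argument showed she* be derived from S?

A V word can never sit immediately before a V word in any string this grammar generates, so the substring 'showed suspected' rules out a derivation.

Ungrammatical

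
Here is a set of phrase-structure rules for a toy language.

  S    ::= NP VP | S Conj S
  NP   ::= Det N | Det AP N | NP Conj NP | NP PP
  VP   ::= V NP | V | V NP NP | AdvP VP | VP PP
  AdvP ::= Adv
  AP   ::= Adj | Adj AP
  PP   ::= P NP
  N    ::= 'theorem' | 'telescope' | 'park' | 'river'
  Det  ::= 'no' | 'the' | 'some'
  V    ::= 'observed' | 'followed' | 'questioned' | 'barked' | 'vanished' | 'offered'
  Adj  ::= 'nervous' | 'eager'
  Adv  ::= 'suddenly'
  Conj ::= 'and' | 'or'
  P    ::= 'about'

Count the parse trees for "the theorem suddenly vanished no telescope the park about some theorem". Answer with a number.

3

Two of the 3 distinct bracketings:
[S [NP [Det the] [N theorem]] [VP [AdvP [Adv suddenly]] [VP [V vanished] [NP [Det no] [N telescope]] [NP [NP [Det the] [N park]] [PP [P about] [NP [Det some] [N theorem]]]]]]]
[S [NP [Det the] [N theorem]] [VP [AdvP [Adv suddenly]] [VP [VP [V vanished] [NP [Det no] [N telescope]] [NP [Det the] [N park]]] [PP [P about] [NP [Det some] [N theorem]]]]]]
The difference turns on whether NP → NP PP is used at the relevant span, versus an alternative expansion of NP.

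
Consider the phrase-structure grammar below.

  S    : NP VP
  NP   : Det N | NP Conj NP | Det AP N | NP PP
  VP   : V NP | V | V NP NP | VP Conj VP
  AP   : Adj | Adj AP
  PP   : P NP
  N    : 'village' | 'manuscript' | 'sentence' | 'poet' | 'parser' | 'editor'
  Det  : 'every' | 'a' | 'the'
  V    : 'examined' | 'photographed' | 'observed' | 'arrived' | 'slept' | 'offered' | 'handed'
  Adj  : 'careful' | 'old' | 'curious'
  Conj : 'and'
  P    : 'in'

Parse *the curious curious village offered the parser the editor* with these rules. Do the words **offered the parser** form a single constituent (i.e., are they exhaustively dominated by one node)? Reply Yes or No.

No

[S [NP [Det the] [AP [Adj curious] [AP [Adj curious]]] [N village]] [VP [V offered] [NP [Det the] [N parser]] [NP [Det the] [N editor]]]]
The smallest constituent containing 'offered the parser' is the VP spanning 'offered the parser the editor'; no single node in the tree dominates exactly the given words.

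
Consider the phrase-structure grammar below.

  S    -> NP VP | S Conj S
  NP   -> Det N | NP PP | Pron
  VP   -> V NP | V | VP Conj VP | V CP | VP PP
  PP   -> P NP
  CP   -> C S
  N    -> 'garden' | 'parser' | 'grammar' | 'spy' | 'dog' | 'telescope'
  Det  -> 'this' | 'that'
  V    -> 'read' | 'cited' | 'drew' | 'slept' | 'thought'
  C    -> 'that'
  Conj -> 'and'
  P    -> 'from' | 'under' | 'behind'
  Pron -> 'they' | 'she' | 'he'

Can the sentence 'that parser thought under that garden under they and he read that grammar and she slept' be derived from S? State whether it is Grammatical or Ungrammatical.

Grammatical

[S [S [NP [Det that] [N parser]] [VP [VP [V thought]] [PP [P under] [NP [NP [Det that] [N garden]] [PP [P under] [NP [Pron they]]]]]]] [Conj and] [S [S [NP [Pron he]] [VP [V read] [NP [Det that] [N grammar]]]] [Conj and] [S [NP [Pron she]] [VP [V slept]]]]]
The bracketing above is licensed at every node by one of the given productions, with S at the root.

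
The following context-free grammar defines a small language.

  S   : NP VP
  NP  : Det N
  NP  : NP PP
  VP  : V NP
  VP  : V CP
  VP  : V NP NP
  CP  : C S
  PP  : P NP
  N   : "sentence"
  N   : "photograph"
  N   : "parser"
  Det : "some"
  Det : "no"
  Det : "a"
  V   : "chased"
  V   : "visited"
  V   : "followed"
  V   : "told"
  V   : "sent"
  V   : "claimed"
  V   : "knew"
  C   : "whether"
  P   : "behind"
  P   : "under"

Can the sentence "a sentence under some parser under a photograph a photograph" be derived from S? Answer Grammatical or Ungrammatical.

Ungrammatical

For S → NP VP, every NP-prefix leaves a non-VP remainder: after 'a sentence' the remainder is not a VP; after 'a sentence under some parser' the remainder is not a VP; after 'a sentence under some parser under a photograph' the remainder is not a VP.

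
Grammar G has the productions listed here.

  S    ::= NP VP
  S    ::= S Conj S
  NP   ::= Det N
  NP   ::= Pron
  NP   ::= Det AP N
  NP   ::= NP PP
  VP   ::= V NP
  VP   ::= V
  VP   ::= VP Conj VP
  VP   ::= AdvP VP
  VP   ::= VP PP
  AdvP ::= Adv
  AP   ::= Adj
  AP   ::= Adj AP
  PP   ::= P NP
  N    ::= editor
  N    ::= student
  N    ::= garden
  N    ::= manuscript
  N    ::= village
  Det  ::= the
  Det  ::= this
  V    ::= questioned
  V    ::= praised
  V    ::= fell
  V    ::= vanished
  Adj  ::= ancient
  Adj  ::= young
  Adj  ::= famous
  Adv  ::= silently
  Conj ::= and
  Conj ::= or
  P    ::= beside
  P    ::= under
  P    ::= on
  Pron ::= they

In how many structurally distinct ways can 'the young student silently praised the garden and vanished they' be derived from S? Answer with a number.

2

The two bracketings:
[S [NP [Det the] [AP [Adj young]] [N student]] [VP [VP [AdvP [Adv silently]] [VP [V praised] [NP [Det the] [N garden]]]] [Conj and] [VP [V vanished] [NP [Pron they]]]]]
[S [NP [Det the] [AP [Adj young]] [N student]] [VP [AdvP [Adv silently]] [VP [VP [V praised] [NP [Det the] [N garden]]] [Conj and] [VP [V vanished] [NP [Pron they]]]]]]
The trees differ in how a recursive rule is bracketed over the same span.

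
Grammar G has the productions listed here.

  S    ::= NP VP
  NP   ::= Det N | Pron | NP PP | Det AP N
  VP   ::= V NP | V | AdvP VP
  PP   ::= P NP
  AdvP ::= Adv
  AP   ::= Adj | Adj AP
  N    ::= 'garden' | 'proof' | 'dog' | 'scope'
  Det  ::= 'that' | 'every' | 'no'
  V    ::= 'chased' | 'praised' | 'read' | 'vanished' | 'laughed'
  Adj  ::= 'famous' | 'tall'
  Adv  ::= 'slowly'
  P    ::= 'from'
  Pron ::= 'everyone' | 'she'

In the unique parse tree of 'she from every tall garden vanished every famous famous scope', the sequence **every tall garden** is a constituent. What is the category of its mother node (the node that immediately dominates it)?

PP

S
  NP
    NP
      Pron: she
    PP
      P: from
      NP
        Det: every
        AP
          Adj: tall
        N: garden
  VP
    V: vanished
    NP
      Det: every
      AP
        Adj: famous
        AP
          Adj: famous
      N: scope
The span 'every tall garden' is the NP node built by NP → Det AP N.
Its mother is the PP built by PP → P NP.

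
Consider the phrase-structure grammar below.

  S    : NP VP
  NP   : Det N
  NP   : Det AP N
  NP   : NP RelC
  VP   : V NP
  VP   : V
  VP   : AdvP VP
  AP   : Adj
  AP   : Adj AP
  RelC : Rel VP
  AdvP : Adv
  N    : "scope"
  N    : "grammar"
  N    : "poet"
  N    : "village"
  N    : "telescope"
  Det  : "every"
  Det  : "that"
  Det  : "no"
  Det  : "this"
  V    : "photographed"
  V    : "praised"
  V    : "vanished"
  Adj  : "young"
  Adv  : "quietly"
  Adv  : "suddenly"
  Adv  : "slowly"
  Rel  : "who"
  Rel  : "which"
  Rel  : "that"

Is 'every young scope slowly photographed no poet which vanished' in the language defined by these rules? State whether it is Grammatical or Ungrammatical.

Grammatical

S
  NP
    Det: every
    AP
      Adj: young
    N: scope
  VP
    AdvP
      Adv: slowly
    VP
      V: photographed
      NP
        NP
          Det: no
          N: poet
        RelC
          Rel: which
          VP
            V: vanished
The bracketing above is licensed at every node by one of the given productions, with S at the root.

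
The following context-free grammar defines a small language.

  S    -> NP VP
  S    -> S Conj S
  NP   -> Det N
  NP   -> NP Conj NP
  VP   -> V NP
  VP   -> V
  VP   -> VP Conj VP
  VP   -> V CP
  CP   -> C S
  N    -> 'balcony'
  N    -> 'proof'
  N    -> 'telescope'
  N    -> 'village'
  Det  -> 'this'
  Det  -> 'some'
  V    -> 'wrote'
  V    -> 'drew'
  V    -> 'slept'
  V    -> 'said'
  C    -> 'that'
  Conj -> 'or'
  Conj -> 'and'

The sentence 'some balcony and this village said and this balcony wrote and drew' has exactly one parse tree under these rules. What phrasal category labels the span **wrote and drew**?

VP

[S [S [NP [NP [Det some] [N balcony]] [Conj and] [NP [Det this] [N village]]] [VP [V said]]] [Conj and] [S [NP [Det this] [N balcony]] [VP [VP [V wrote]] [Conj and] [VP [V drew]]]]]
The span 'wrote and drew' is the VP node built by VP → VP Conj VP.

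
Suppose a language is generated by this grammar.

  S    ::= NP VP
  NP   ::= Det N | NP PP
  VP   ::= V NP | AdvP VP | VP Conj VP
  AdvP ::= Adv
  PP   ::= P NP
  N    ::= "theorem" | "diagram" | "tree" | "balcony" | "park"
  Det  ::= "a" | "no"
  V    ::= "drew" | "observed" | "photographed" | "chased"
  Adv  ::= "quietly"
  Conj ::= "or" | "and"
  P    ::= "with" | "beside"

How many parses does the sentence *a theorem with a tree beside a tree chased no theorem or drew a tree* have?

The two bracketings:
[S [NP [NP [Det a] [N theorem]] [PP [P with] [NP [NP [Det a] [N tree]] [PP [P beside] [NP [Det a] [N tree]]]]]] [VP [VP [V chased] [NP [Det no] [N theorem]]] [Conj or] [VP [V drew] [NP [Det a] [N tree]]]]]
[S [NP [NP [NP [Det a] [N theorem]] [PP [P with] [NP [Det a] [N tree]]]] [PP [P beside] [NP [Det a] [N tree]]]] [VP [VP [V chased] [NP [Det no] [N theorem]]] [Conj or] [VP [V drew] [NP [Det a] [N tree]]]]]
The trees differ in how a recursive rule is bracketed over the same span.

2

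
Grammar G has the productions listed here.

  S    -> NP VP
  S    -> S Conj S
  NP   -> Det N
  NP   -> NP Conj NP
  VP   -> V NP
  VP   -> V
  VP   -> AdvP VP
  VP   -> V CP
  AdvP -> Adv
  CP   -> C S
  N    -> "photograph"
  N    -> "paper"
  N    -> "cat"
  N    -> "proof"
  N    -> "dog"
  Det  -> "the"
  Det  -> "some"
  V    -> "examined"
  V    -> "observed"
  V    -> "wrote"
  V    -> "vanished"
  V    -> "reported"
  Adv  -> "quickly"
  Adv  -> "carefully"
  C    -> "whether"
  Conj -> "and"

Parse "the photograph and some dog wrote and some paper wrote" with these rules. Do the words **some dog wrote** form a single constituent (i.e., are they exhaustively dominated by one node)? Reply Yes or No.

No

[S [S [NP [NP [Det the] [N photograph]] [Conj and] [NP [Det some] [N dog]]] [VP [V wrote]]] [Conj and] [S [NP [Det some] [N paper]] [VP [V wrote]]]]
The smallest constituent containing 'some dog wrote' is the S spanning 'the photograph and some dog wrote'; no single node in the tree dominates exactly the given words.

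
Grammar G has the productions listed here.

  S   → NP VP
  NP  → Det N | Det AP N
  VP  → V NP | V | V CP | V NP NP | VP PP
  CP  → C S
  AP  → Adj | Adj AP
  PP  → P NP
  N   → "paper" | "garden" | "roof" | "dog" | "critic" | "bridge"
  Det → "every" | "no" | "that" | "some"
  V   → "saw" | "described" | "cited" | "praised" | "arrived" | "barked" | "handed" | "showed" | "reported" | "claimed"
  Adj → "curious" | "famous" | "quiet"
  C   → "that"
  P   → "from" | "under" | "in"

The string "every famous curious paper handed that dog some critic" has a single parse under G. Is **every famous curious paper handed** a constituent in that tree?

[S [NP [Det every] [AP [Adj famous] [AP [Adj curious]]] [N paper]] [VP [V handed] [NP [Det that] [N dog]] [NP [Det some] [N critic]]]]
The smallest constituent containing 'every famous curious paper handed' is the S spanning 'every famous curious paper handed that dog some critic'; no single node in the tree dominates exactly the given words.

No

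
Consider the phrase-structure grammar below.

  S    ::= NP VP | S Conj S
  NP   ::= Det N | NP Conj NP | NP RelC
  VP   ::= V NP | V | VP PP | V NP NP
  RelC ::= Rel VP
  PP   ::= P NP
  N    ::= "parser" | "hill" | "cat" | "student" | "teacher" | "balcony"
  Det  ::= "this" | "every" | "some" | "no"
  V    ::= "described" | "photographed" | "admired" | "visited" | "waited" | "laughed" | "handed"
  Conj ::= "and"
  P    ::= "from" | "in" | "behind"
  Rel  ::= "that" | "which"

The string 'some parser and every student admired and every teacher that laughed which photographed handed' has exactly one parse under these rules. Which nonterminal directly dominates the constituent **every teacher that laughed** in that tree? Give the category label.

NP

[S [S [NP [NP [Det some] [N parser]] [Conj and] [NP [Det every] [N student]]] [VP [V admired]]] [Conj and] [S [NP [NP [NP [Det every] [N teacher]] [RelC [Rel that] [VP [V laughed]]]] [RelC [Rel which] [VP [V photographed]]]] [VP [V handed]]]]
The span 'every teacher that laughed' is the NP node built by NP → NP RelC.
Its mother is the NP built by NP → NP RelC.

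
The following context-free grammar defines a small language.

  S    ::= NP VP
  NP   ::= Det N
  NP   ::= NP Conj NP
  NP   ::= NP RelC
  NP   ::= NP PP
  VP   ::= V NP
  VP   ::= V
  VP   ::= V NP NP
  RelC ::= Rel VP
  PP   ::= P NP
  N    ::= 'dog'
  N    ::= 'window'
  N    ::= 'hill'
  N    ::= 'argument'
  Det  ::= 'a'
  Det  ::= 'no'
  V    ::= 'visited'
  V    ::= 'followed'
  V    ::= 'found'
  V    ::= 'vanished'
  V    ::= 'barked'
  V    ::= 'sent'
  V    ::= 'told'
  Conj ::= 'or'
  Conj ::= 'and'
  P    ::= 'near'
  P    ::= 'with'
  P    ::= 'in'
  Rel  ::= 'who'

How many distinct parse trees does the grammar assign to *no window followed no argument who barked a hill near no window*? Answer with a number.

3

Two of the 3 distinct bracketings:
[S [NP [Det no] [N window]] [VP [V followed] [NP [NP [Det no] [N argument]] [RelC [Rel who] [VP [V barked] [NP [NP [Det a] [N hill]] [PP [P near] [NP [Det no] [N window]]]]]]]]]
[S [NP [Det no] [N window]] [VP [V followed] [NP [NP [NP [Det no] [N argument]] [RelC [Rel who] [VP [V barked] [NP [Det a] [N hill]]]]] [PP [P near] [NP [Det no] [N window]]]]]]
The trees differ in how a recursive rule is bracketed over the same span.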